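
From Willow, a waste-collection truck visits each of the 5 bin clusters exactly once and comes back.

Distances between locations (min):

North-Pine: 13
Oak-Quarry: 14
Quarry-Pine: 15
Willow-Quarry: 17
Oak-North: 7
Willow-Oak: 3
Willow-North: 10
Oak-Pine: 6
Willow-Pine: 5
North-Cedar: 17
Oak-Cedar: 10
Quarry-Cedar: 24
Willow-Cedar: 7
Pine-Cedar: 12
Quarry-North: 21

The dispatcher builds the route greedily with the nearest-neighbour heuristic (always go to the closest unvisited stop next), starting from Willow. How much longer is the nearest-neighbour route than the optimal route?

Willow: Oak=3, Pine=5, Cedar=7, North=10, Quarry=17 ⇒ Oak
Oak: Pine=6, North=7, Cedar=10, Quarry=14 ⇒ Pine
Pine: Cedar=12, North=13, Quarry=15 ⇒ Cedar
Cedar: North=17, Quarry=24 ⇒ North
North: Quarry=21 ⇒ Quarry
NN route Willow → Oak → Pine → Cedar → North → Quarry → Willow costs 76.
Optimal: Willow → Oak → North → Quarry → Pine → Cedar → Willow costs 65 (by enumerating all 60 distinct tours).
Excess = 76 − 65 = 11.

Excess over optimum: 11 min.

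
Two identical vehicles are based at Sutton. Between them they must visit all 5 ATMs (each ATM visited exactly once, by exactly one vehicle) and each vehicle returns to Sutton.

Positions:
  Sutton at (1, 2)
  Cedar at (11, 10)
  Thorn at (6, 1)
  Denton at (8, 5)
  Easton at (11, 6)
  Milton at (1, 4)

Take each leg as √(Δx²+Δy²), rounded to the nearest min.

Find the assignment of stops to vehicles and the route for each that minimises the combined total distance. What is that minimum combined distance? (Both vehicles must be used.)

Minimum combined distance: 33 min.

Check every non-empty split of the stops between the two vehicles; for each half take its own optimal tour:
  {Cedar} + {Thorn, Denton, Easton, Milton}: 26 + 24 = 50
  {Thorn} + {Cedar, Denton, Easton, Milton}: 10 + 29 = 39
  {Cedar, Thorn} + {Denton, Easton, Milton}: 28 + 23 = 51
  {Denton} + {Cedar, Thorn, Easton, Milton}: 16 + 30 = 46
  {Cedar, Denton} + {Thorn, Easton, Milton}: 27 + 24 = 51
  {Thorn, Denton} + {Cedar, Easton, Milton}: 17 + 29 = 46
  … (15 splits in total)
  {Cedar, Thorn, Denton, Easton} + {Milton}: 29 + 4 = 33  ← best
Best: vehicle 1 Sutton → Cedar → Easton → Denton → Thorn → Sutton = 29; vehicle 2 Sutton → Milton → Sutton = 4; combined 33.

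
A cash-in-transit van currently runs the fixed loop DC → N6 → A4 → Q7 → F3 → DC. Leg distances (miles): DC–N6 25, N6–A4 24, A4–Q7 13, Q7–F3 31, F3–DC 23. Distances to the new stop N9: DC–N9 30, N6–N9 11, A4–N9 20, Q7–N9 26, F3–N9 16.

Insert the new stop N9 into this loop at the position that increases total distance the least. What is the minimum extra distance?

+7 miles — insert N9 between N6 and A4.

Insertion cost between consecutive stops i–j is d(i,N9) + d(N9,j) − d(i,j):
  between DC and N6: 30 + 11 − 25 = 16
  between N6 and A4: 11 + 20 − 24 = 7
  between A4 and Q7: 20 + 26 − 13 = 33
  between Q7 and F3: 26 + 16 − 31 = 11
  between F3 and DC: 16 + 30 − 23 = 23
Cheapest insertion is between N6 and A4, adding 7.
New total = 116 + 7 = 123.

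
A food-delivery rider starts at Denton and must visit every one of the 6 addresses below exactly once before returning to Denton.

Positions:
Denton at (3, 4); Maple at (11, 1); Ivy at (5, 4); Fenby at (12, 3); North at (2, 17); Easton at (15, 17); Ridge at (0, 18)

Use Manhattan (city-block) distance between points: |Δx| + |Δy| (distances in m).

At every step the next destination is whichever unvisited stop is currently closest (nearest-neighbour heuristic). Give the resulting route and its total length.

Total distance 66 m via the nearest-neighbour route Denton → Ivy → Fenby → Maple → Easton → North → Ridge → Denton.

From Denton: distances to unvisited — Ivy=2, Fenby=10, Maple=11, North=14, Ridge=17, Easton=25. Nearest is Ivy (2).
From Ivy: distances to unvisited — Fenby=8, Maple=9, North=16, Ridge=19, Easton=23. Nearest is Fenby (8).
From Fenby: distances to unvisited — Maple=3, Easton=17, North=24, Ridge=27. Nearest is Maple (3).
From Maple: distances to unvisited — Easton=20, North=25, Ridge=28. Nearest is Easton (20).
From Easton: distances to unvisited — North=13, Ridge=16. Nearest is North (13).
From North: distances to unvisited — Ridge=3. Nearest is Ridge (3).
Return Ridge→Denton: 17.
Total = 2 + 8 + 3 + 20 + 13 + 3 + 17 = 66.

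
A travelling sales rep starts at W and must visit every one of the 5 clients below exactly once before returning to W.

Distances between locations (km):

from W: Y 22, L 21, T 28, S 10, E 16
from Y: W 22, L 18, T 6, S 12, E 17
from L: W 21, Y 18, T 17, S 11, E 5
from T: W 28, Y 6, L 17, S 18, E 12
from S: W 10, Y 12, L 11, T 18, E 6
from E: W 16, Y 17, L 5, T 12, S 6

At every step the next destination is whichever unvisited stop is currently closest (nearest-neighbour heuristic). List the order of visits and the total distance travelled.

Total distance 66 km via the nearest-neighbour route W → S → E → L → T → Y → W.

From W: distances to unvisited — S=10, E=16, L=21, Y=22, T=28. Nearest is S (10).
From S: distances to unvisited — E=6, L=11, Y=12, T=18. Nearest is E (6).
From E: distances to unvisited — L=5, T=12, Y=17. Nearest is L (5).
From L: distances to unvisited — T=17, Y=18. Nearest is T (17).
From T: distances to unvisited — Y=6. Nearest is Y (6).
Return Y→W: 22.
Total = 10 + 6 + 5 + 17 + 6 + 22 = 66.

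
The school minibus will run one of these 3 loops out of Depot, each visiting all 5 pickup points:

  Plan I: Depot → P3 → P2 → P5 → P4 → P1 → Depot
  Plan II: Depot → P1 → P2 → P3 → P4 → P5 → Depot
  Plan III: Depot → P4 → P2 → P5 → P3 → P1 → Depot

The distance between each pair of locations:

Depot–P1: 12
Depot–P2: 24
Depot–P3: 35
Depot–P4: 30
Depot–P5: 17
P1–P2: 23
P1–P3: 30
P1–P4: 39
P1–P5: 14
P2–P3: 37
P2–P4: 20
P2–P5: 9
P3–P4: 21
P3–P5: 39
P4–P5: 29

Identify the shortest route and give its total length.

Plan I: 35 + 37 + 9 + 29 + 39 + 12 = 161
Plan II: 12 + 23 + 37 + 21 + 29 + 17 = 139
Plan III: 30 + 20 + 9 + 39 + 30 + 12 = 140

Shortest is Plan II, total 139.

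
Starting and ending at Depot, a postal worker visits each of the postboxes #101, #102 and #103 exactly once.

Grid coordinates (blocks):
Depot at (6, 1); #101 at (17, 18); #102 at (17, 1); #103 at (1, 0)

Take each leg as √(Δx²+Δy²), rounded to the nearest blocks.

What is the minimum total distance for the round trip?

There are 3 distinct closed tours to check (reversals are equivalent).
Depot → #101 → #102 → #103 → Depot: 20+17+16+5 = 58
Depot → #101 → #103 → #102 → Depot: 20+24+16+11 = 71
Depot → #102 → #101 → #103 → Depot: 11+17+24+5 = 57
The minimum is 57.
One optimal route: Depot → #102 → #101 → #103 → Depot (or its reverse).

Minimum total distance: 57 blocks.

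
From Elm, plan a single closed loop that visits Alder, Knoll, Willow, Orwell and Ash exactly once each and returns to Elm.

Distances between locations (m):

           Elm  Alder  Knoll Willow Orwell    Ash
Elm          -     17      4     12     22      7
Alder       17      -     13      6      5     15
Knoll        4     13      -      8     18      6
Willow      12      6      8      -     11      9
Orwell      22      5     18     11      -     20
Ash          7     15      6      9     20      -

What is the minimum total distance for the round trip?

With 5 stops there are 5!/2 = 60 distinct round trips (a route and its reverse cost the same).
Elm-Alder-Knoll-Willow-Orwell-Ash-Elm: 17+13+8+11+20+7 = 76
Elm-Alder-Knoll-Willow-Ash-Orwell-Elm: 17+13+8+9+20+22 = 89
Elm-Alder-Knoll-Orwell-Willow-Ash-Elm: 17+13+18+11+9+7 = 75
Elm-Alder-Knoll-Orwell-Ash-Willow-Elm: 17+13+18+20+9+12 = 89
Elm-Alder-Knoll-Ash-Willow-Orwell-Elm: 17+13+6+9+11+22 = 78
Elm-Alder-Knoll-Ash-Orwell-Willow-Elm: 17+13+6+20+11+12 = 79
Elm-Alder-Willow-Knoll-Orwell-Ash-Elm: 17+6+8+18+20+7 = 76
Elm-Alder-Willow-Knoll-Ash-Orwell-Elm: 17+6+8+6+20+22 = 79
Elm-Alder-Willow-Orwell-Knoll-Ash-Elm: 17+6+11+18+6+7 = 65
Elm-Alder-Willow-Orwell-Ash-Knoll-Elm: 17+6+11+20+6+4 = 64
Elm-Alder-Willow-Ash-Knoll-Orwell-Elm: 17+6+9+6+18+22 = 78
Elm-Alder-Willow-Ash-Orwell-Knoll-Elm: 17+6+9+20+18+4 = 74
Elm-Alder-Orwell-Knoll-Willow-Ash-Elm: 17+5+18+8+9+7 = 64
Elm-Alder-Orwell-Knoll-Ash-Willow-Elm: 17+5+18+6+9+12 = 67
… (46 more)
Elm-Knoll-Alder-Orwell-Willow-Ash-Elm: 4+13+5+11+9+7 = 49  ← best
The minimum is 49.
One optimal route: Elm → Knoll → Alder → Orwell → Willow → Ash → Elm (or its reverse).

Shortest round trip = 49 m.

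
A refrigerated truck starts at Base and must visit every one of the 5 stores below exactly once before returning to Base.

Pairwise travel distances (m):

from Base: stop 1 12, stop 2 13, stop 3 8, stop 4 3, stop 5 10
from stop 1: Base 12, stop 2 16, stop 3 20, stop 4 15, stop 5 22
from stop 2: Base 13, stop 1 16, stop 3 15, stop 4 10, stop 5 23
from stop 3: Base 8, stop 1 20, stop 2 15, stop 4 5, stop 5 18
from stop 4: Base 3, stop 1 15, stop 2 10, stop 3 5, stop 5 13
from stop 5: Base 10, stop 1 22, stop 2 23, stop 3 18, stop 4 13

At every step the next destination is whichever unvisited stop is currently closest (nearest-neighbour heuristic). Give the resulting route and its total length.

From Base: distances to unvisited — stop 4=3, stop 3=8, stop 5=10, stop 1=12, stop 2=13. Nearest is stop 4 (3).
From stop 4: distances to unvisited — stop 3=5, stop 2=10, stop 5=13, stop 1=15. Nearest is stop 3 (5).
From stop 3: distances to unvisited — stop 2=15, stop 5=18, stop 1=20. Nearest is stop 2 (15).
From stop 2: distances to unvisited — stop 1=16, stop 5=23. Nearest is stop 1 (16).
From stop 1: distances to unvisited — stop 5=22. Nearest is stop 5 (22).
Return stop 5→Base: 10.
Total = 3 + 5 + 15 + 16 + 22 + 10 = 71.

Total distance 71 m via the nearest-neighbour route Base → stop 4 → stop 3 → stop 2 → stop 1 → stop 5 → Base.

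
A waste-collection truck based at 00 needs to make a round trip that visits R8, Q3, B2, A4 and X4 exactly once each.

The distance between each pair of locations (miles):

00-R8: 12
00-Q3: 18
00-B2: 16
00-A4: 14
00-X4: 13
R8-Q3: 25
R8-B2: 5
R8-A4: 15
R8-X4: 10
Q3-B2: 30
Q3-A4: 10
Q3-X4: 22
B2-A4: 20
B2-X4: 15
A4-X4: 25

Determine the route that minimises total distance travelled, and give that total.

00→R8→Q3→B2→A4→X4→00: 12+25+30+20+25+13 = 125
00→R8→Q3→B2→X4→A4→00: 12+25+30+15+25+14 = 121
00→R8→Q3→A4→B2→X4→00: 12+25+10+20+15+13 = 95
00→R8→Q3→A4→X4→B2→00: 12+25+10+25+15+16 = 103
00→R8→Q3→X4→B2→A4→00: 12+25+22+15+20+14 = 108
00→R8→Q3→X4→A4→B2→00: 12+25+22+25+20+16 = 120
00→R8→B2→Q3→A4→X4→00: 12+5+30+10+25+13 = 95
00→R8→B2→Q3→X4→A4→00: 12+5+30+22+25+14 = 108
00→R8→B2→A4→Q3→X4→00: 12+5+20+10+22+13 = 82
00→R8→B2→A4→X4→Q3→00: 12+5+20+25+22+18 = 102
00→R8→B2→X4→Q3→A4→00: 12+5+15+22+10+14 = 78
00→R8→B2→X4→A4→Q3→00: 12+5+15+25+10+18 = 85
00→R8→A4→Q3→B2→X4→00: 12+15+10+30+15+13 = 95
00→R8→A4→Q3→X4→B2→00: 12+15+10+22+15+16 = 90
… (46 more)
00→Q3→A4→R8→B2→X4→00: 18+10+15+5+15+13 = 76  ← best
The minimum is 76.
One optimal route: 00 → Q3 → A4 → R8 → B2 → X4 → 00 (or its reverse).

76 miles — the shortest possible round trip.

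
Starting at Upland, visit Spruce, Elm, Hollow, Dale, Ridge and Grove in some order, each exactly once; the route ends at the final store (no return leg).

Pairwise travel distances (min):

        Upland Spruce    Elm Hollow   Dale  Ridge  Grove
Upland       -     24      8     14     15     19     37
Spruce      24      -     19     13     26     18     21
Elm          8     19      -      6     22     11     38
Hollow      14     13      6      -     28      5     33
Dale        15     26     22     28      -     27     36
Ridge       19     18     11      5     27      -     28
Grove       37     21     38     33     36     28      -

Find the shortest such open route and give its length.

Minimum one-way distance = 87 min.

There are 6! = 720 possible orderings.
Upland → Spruce → Elm → Hollow → Dale → Ridge → Grove: 24+19+6+28+27+28 = 132
Upland → Spruce → Elm → Hollow → Dale → Grove → Ridge: 24+19+6+28+36+28 = 141
Upland → Spruce → Elm → Hollow → Ridge → Dale → Grove: 24+19+6+5+27+36 = 117
Upland → Spruce → Elm → Hollow → Ridge → Grove → Dale: 24+19+6+5+28+36 = 118
Upland → Spruce → Elm → Hollow → Grove → Dale → Ridge: 24+19+6+33+36+27 = 145
Upland → Spruce → Elm → Hollow → Grove → Ridge → Dale: 24+19+6+33+28+27 = 137
Upland → Spruce → Elm → Dale → Hollow → Ridge → Grove: 24+19+22+28+5+28 = 126
Upland → Spruce → Elm → Dale → Hollow → Grove → Ridge: 24+19+22+28+33+28 = 154
… (712 more)
Upland → Dale → Elm → Hollow → Ridge → Spruce → Grove: 15+22+6+5+18+21 = 87  ← best
The minimum is 87.
One shortest path: Upland → Dale → Elm → Hollow → Ridge → Spruce → Grove.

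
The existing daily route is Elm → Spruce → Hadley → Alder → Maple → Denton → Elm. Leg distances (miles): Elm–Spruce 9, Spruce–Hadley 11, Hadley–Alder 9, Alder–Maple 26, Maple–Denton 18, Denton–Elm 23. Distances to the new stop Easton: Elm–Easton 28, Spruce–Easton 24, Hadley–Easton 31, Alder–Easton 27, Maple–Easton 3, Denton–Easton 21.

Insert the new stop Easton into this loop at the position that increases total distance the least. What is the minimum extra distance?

Minimum extra distance: 4 miles, inserting Easton between Alder and Maple.

Insertion cost between consecutive stops i–j is d(i,Easton) + d(Easton,j) − d(i,j):
  between Elm and Spruce: 28 + 24 − 9 = 43
  between Spruce and Hadley: 24 + 31 − 11 = 44
  between Hadley and Alder: 31 + 27 − 9 = 49
  between Alder and Maple: 27 + 3 − 26 = 4
  between Maple and Denton: 3 + 21 − 18 = 6
  between Denton and Elm: 21 + 28 − 23 = 26
Cheapest insertion is between Alder and Maple, adding 4.
New total = 96 + 4 = 100.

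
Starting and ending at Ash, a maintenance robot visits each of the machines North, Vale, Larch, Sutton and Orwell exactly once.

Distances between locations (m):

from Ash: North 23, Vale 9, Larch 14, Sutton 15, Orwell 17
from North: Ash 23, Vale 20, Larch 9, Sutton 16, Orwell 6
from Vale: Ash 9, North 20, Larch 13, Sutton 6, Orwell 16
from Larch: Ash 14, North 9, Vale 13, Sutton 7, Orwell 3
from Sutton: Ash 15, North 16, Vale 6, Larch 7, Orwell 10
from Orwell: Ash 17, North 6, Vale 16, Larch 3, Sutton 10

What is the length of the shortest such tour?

Shortest round trip = 54 m.

Ash → North → Vale → Larch → Sutton → Orwell → Ash: 23+20+13+7+10+17 = 90
Ash → North → Vale → Larch → Orwell → Sutton → Ash: 23+20+13+3+10+15 = 84
Ash → North → Vale → Sutton → Larch → Orwell → Ash: 23+20+6+7+3+17 = 76
Ash → North → Vale → Sutton → Orwell → Larch → Ash: 23+20+6+10+3+14 = 76
Ash → North → Vale → Orwell → Larch → Sutton → Ash: 23+20+16+3+7+15 = 84
Ash → North → Vale → Orwell → Sutton → Larch → Ash: 23+20+16+10+7+14 = 90
Ash → North → Larch → Vale → Sutton → Orwell → Ash: 23+9+13+6+10+17 = 78
Ash → North → Larch → Vale → Orwell → Sutton → Ash: 23+9+13+16+10+15 = 86
Ash → North → Larch → Sutton → Vale → Orwell → Ash: 23+9+7+6+16+17 = 78
Ash → North → Larch → Sutton → Orwell → Vale → Ash: 23+9+7+10+16+9 = 74
Ash → North → Larch → Orwell → Vale → Sutton → Ash: 23+9+3+16+6+15 = 72
Ash → North → Larch → Orwell → Sutton → Vale → Ash: 23+9+3+10+6+9 = 60
Ash → North → Sutton → Vale → Larch → Orwell → Ash: 23+16+6+13+3+17 = 78
Ash → North → Sutton → Vale → Orwell → Larch → Ash: 23+16+6+16+3+14 = 78
… (46 more)
Ash → North → Orwell → Larch → Sutton → Vale → Ash: 23+6+3+7+6+9 = 54  ← best
The minimum is 54.
One optimal route: Ash → North → Orwell → Larch → Sutton → Vale → Ash (or its reverse).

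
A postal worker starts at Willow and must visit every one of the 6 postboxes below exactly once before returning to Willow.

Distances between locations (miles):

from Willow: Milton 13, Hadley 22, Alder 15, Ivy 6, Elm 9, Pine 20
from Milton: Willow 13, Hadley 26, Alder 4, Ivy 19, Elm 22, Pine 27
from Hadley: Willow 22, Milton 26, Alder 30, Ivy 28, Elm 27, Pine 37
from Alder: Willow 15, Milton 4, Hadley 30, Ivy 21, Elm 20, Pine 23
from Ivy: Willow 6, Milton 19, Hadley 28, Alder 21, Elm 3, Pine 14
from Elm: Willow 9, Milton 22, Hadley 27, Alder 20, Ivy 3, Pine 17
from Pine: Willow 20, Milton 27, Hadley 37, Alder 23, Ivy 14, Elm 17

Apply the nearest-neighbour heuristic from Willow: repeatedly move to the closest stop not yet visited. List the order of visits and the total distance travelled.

101 miles along Willow → Ivy → Elm → Pine → Alder → Milton → Hadley → Willow.

At Willow the remaining stops are Ivy 6, Elm 9, Milton 13, Alder 15, Pine 20, Hadley 22; go to Ivy.
At Ivy the remaining stops are Elm 3, Pine 14, Milton 19, Alder 21, Hadley 28; go to Elm.
At Elm the remaining stops are Pine 17, Alder 20, Milton 22, Hadley 27; go to Pine.
At Pine the remaining stops are Alder 23, Milton 27, Hadley 37; go to Alder.
At Alder the remaining stops are Milton 4, Hadley 30; go to Milton.
At Milton the remaining stops are Hadley 26; go to Hadley.
Return Hadley→Willow: 22.
Total = 6 + 3 + 17 + 23 + 4 + 26 + 22 = 101.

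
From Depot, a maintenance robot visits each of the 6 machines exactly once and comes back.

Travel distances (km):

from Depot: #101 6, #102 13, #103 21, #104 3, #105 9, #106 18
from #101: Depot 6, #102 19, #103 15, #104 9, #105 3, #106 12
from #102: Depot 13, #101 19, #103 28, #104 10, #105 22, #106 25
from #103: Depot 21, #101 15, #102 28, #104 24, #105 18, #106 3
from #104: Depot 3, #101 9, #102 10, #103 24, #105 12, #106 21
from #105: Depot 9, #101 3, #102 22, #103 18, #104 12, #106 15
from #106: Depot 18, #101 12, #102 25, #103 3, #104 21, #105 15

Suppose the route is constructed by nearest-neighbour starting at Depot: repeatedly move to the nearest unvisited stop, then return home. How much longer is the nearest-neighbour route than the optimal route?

The nearest-neighbour route is 6 km longer than optimal.

From Depot: #104=3, #101=6, #105=9, #102=13, #106=18, #103=21 → choose #104 (3).
From #104: #101=9, #102=10, #105=12, #106=21, #103=24 → choose #101 (9).
From #101: #105=3, #106=12, #103=15, #102=19 → choose #105 (3).
From #105: #106=15, #103=18, #102=22 → choose #106 (15).
From #106: #103=3, #102=25 → choose #103 (3).
From #103: #102=28 → choose #102 (28).
NN route Depot → #104 → #101 → #105 → #106 → #103 → #102 → Depot costs 74.
Optimal: Depot → #101 → #105 → #103 → #106 → #102 → #104 → Depot costs 68 (by enumerating all 360 distinct tours).
Excess = 74 − 68 = 6.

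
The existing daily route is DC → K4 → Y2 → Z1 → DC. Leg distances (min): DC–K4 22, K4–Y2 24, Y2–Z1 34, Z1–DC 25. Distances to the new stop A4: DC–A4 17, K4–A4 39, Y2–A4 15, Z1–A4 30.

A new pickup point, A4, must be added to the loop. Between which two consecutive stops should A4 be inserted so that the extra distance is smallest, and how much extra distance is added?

Insertion cost between consecutive stops i–j is d(i,A4) + d(A4,j) − d(i,j):
  between DC and K4: 17 + 39 − 22 = 34
  between K4 and Y2: 39 + 15 − 24 = 30
  between Y2 and Z1: 15 + 30 − 34 = 11
  between Z1 and DC: 30 + 17 − 25 = 22
Cheapest insertion is between Y2 and Z1, adding 11.
New total = 105 + 11 = 116.

Adding 11 min by placing A4 on the Y2–Z1 leg.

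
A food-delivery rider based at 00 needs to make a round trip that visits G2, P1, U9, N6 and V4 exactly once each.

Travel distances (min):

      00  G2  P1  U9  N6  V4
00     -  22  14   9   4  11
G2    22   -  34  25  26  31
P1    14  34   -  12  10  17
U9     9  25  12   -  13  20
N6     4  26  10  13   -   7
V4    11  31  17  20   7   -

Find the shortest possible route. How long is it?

Minimum total distance: 87 min.

There are 60 distinct closed tours to check (reversals are equivalent).
00→G2→P1→U9→N6→V4→00: 22+34+12+13+7+11 = 99
00→G2→P1→U9→V4→N6→00: 22+34+12+20+7+4 = 99
00→G2→P1→N6→U9→V4→00: 22+34+10+13+20+11 = 110
00→G2→P1→N6→V4→U9→00: 22+34+10+7+20+9 = 102
00→G2→P1→V4→U9→N6→00: 22+34+17+20+13+4 = 110
00→G2→P1→V4→N6→U9→00: 22+34+17+7+13+9 = 102
00→G2→U9→P1→N6→V4→00: 22+25+12+10+7+11 = 87
00→G2→U9→P1→V4→N6→00: 22+25+12+17+7+4 = 87
00→G2→U9→N6→P1→V4→00: 22+25+13+10+17+11 = 98
00→G2→U9→N6→V4→P1→00: 22+25+13+7+17+14 = 98
00→G2→U9→V4→P1→N6→00: 22+25+20+17+10+4 = 98
00→G2→U9→V4→N6→P1→00: 22+25+20+7+10+14 = 98
00→G2→N6→P1→U9→V4→00: 22+26+10+12+20+11 = 101
00→G2→N6→P1→V4→U9→00: 22+26+10+17+20+9 = 104
… (46 more)
The minimum is 87.
One optimal route: 00 → G2 → U9 → P1 → N6 → V4 → 00 (or its reverse).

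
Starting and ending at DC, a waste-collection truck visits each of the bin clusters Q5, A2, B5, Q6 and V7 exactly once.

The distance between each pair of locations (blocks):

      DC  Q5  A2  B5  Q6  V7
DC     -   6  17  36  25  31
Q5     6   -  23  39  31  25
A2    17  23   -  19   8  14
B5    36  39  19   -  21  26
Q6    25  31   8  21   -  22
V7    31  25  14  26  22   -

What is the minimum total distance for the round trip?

103 blocks — the shortest possible round trip.

DC - Q5 - A2 - B5 - Q6 - V7 - DC: 6+23+19+21+22+31 = 122
DC - Q5 - A2 - B5 - V7 - Q6 - DC: 6+23+19+26+22+25 = 121
DC - Q5 - A2 - Q6 - B5 - V7 - DC: 6+23+8+21+26+31 = 115
DC - Q5 - A2 - Q6 - V7 - B5 - DC: 6+23+8+22+26+36 = 121
DC - Q5 - A2 - V7 - B5 - Q6 - DC: 6+23+14+26+21+25 = 115
DC - Q5 - A2 - V7 - Q6 - B5 - DC: 6+23+14+22+21+36 = 122
DC - Q5 - B5 - A2 - Q6 - V7 - DC: 6+39+19+8+22+31 = 125
DC - Q5 - B5 - A2 - V7 - Q6 - DC: 6+39+19+14+22+25 = 125
DC - Q5 - B5 - Q6 - A2 - V7 - DC: 6+39+21+8+14+31 = 119
DC - Q5 - B5 - Q6 - V7 - A2 - DC: 6+39+21+22+14+17 = 119
DC - Q5 - B5 - V7 - A2 - Q6 - DC: 6+39+26+14+8+25 = 118
DC - Q5 - B5 - V7 - Q6 - A2 - DC: 6+39+26+22+8+17 = 118
DC - Q5 - Q6 - A2 - B5 - V7 - DC: 6+31+8+19+26+31 = 121
DC - Q5 - Q6 - A2 - V7 - B5 - DC: 6+31+8+14+26+36 = 121
… (46 more)
DC - Q5 - V7 - B5 - Q6 - A2 - DC: 6+25+26+21+8+17 = 103  ← best
The minimum is 103.
One optimal route: DC → Q5 → V7 → B5 → Q6 → A2 → DC (or its reverse).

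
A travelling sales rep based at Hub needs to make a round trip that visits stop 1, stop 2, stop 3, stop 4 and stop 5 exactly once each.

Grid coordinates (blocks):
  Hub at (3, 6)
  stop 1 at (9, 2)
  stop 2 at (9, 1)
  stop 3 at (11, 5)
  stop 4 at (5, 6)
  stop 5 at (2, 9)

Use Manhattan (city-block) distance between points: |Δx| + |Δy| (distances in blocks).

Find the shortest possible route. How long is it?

Hub-stop 1-stop 2-stop 3-stop 4-stop 5-Hub: 10+1+6+7+6+4 = 34
Hub-stop 1-stop 2-stop 3-stop 5-stop 4-Hub: 10+1+6+13+6+2 = 38
Hub-stop 1-stop 2-stop 4-stop 3-stop 5-Hub: 10+1+9+7+13+4 = 44
Hub-stop 1-stop 2-stop 4-stop 5-stop 3-Hub: 10+1+9+6+13+9 = 48
Hub-stop 1-stop 2-stop 5-stop 3-stop 4-Hub: 10+1+15+13+7+2 = 48
Hub-stop 1-stop 2-stop 5-stop 4-stop 3-Hub: 10+1+15+6+7+9 = 48
Hub-stop 1-stop 3-stop 2-stop 4-stop 5-Hub: 10+5+6+9+6+4 = 40
Hub-stop 1-stop 3-stop 2-stop 5-stop 4-Hub: 10+5+6+15+6+2 = 44
Hub-stop 1-stop 3-stop 4-stop 2-stop 5-Hub: 10+5+7+9+15+4 = 50
Hub-stop 1-stop 3-stop 4-stop 5-stop 2-Hub: 10+5+7+6+15+11 = 54
Hub-stop 1-stop 3-stop 5-stop 2-stop 4-Hub: 10+5+13+15+9+2 = 54
Hub-stop 1-stop 3-stop 5-stop 4-stop 2-Hub: 10+5+13+6+9+11 = 54
Hub-stop 1-stop 4-stop 2-stop 3-stop 5-Hub: 10+8+9+6+13+4 = 50
Hub-stop 1-stop 4-stop 2-stop 5-stop 3-Hub: 10+8+9+15+13+9 = 64
… (46 more)
The minimum is 34.
One optimal route: Hub → stop 1 → stop 2 → stop 3 → stop 4 → stop 5 → Hub (or its reverse).

34 blocks — the shortest possible round trip.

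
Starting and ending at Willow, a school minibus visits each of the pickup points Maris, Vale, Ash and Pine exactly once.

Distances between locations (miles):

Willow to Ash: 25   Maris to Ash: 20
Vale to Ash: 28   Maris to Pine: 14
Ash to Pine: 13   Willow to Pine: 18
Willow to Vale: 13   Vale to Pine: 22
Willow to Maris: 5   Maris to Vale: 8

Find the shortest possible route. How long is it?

With 4 stops there are 4!/2 = 12 distinct round trips (a route and its reverse cost the same).
Willow → Maris → Vale → Ash → Pine → Willow: 5+8+28+13+18 = 72
Willow → Maris → Vale → Pine → Ash → Willow: 5+8+22+13+25 = 73
Willow → Maris → Ash → Vale → Pine → Willow: 5+20+28+22+18 = 93
Willow → Maris → Ash → Pine → Vale → Willow: 5+20+13+22+13 = 73
Willow → Maris → Pine → Vale → Ash → Willow: 5+14+22+28+25 = 94
Willow → Maris → Pine → Ash → Vale → Willow: 5+14+13+28+13 = 73
Willow → Vale → Maris → Ash → Pine → Willow: 13+8+20+13+18 = 72
Willow → Vale → Maris → Pine → Ash → Willow: 13+8+14+13+25 = 73
Willow → Vale → Ash → Maris → Pine → Willow: 13+28+20+14+18 = 93
Willow → Vale → Pine → Maris → Ash → Willow: 13+22+14+20+25 = 94
Willow → Ash → Maris → Vale → Pine → Willow: 25+20+8+22+18 = 93
Willow → Ash → Vale → Maris → Pine → Willow: 25+28+8+14+18 = 93
The minimum is 72.
One optimal route: Willow → Maris → Vale → Ash → Pine → Willow (or its reverse).

Minimum total distance: 72 miles.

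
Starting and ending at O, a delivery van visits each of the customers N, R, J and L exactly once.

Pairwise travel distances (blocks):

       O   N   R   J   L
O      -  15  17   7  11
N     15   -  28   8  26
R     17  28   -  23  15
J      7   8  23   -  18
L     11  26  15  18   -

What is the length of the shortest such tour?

Minimum total distance: 69 blocks.

There are 12 distinct closed tours to check (reversals are equivalent).
O → N → R → J → L → O: 15+28+23+18+11 = 95
O → N → R → L → J → O: 15+28+15+18+7 = 83
O → N → J → R → L → O: 15+8+23+15+11 = 72
O → N → J → L → R → O: 15+8+18+15+17 = 73
O → N → L → R → J → O: 15+26+15+23+7 = 86
O → N → L → J → R → O: 15+26+18+23+17 = 99
O → R → N → J → L → O: 17+28+8+18+11 = 82
O → R → N → L → J → O: 17+28+26+18+7 = 96
O → R → J → N → L → O: 17+23+8+26+11 = 85
O → R → L → N → J → O: 17+15+26+8+7 = 73
O → J → N → R → L → O: 7+8+28+15+11 = 69
O → J → R → N → L → O: 7+23+28+26+11 = 95
The minimum is 69.
One optimal route: O → J → N → R → L → O (or its reverse).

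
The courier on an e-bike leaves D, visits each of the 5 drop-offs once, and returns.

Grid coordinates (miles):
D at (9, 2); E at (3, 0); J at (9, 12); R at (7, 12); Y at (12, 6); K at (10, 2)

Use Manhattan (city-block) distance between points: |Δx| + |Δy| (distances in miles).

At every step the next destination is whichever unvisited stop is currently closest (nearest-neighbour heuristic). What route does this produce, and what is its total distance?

At D the remaining stops are K 1, Y 7, E 8, J 10, R 12; go to K.
At K the remaining stops are Y 6, E 9, J 11, R 13; go to Y.
At Y the remaining stops are J 9, R 11, E 15; go to J.
At J the remaining stops are R 2, E 18; go to R.
At R the remaining stops are E 16; go to E.
Return E→D: 8.
Total = 1 + 6 + 9 + 2 + 16 + 8 = 42.

42 miles along D → K → Y → J → R → E → D.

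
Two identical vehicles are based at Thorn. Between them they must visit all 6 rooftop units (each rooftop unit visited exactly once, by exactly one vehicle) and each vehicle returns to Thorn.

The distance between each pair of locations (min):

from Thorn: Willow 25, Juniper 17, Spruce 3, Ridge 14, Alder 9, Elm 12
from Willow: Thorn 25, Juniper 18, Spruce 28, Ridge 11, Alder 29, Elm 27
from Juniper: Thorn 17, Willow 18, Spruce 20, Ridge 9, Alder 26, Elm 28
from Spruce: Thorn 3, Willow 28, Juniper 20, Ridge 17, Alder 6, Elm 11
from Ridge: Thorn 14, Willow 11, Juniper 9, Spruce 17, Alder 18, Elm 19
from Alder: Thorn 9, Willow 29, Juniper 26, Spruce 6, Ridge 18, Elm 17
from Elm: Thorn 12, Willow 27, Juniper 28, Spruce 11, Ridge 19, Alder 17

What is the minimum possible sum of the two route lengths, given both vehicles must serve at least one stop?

Check every non-empty split of the stops between the two vehicles; for each half take its own optimal tour:
  {Willow} + {Juniper, Spruce, Ridge, Alder, Elm}: 50 + 71 = 121
  {Juniper} + {Willow, Spruce, Ridge, Alder, Elm}: 34 + 77 = 111
  {Willow, Juniper} + {Spruce, Ridge, Alder, Elm}: 60 + 58 = 118
  {Spruce} + {Willow, Juniper, Ridge, Alder, Elm}: 6 + 90 = 96
  {Willow, Spruce} + {Juniper, Ridge, Alder, Elm}: 56 + 71 = 127
  {Juniper, Spruce} + {Willow, Ridge, Alder, Elm}: 40 + 77 = 117
  … (31 splits in total)
  {Spruce, Alder} + {Willow, Juniper, Ridge, Elm}: 18 + 76 = 94  ← best
Best: vehicle 1 Thorn → Spruce → Alder → Thorn = 18; vehicle 2 Thorn → Juniper → Ridge → Willow → Elm → Thorn = 76; combined 94.

94 min — the smallest possible combined total.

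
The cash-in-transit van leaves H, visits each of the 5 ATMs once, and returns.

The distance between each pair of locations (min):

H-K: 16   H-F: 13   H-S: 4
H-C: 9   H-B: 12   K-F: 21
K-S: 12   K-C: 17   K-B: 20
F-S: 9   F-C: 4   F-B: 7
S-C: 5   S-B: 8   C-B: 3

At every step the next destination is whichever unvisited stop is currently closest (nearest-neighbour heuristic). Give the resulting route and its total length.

Total distance 56 min via the nearest-neighbour route H → S → C → B → F → K → H.

H → [S:4 / C:9 / B:12 / F:13 / K:16] → S (4)
S → [C:5 / B:8 / F:9 / K:12] → C (5)
C → [B:3 / F:4 / K:17] → B (3)
B → [F:7 / K:20] → F (7)
F → [K:21] → K (21)
Return K→H: 16.
Total = 4 + 5 + 3 + 7 + 21 + 16 = 56.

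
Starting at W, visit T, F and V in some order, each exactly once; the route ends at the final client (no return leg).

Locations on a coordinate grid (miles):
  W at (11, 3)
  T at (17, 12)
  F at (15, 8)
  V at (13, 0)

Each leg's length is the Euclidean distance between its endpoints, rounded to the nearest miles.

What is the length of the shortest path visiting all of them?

There are 3! = 6 possible orderings.
W - T - F - V: 11+4+8 = 23
W - T - V - F: 11+13+8 = 32
W - F - T - V: 6+4+13 = 23
W - F - V - T: 6+8+13 = 27
W - V - T - F: 4+13+4 = 21
W - V - F - T: 4+8+4 = 16
The minimum is 16.
One shortest path: W → V → F → T.

Minimum one-way distance = 16 miles.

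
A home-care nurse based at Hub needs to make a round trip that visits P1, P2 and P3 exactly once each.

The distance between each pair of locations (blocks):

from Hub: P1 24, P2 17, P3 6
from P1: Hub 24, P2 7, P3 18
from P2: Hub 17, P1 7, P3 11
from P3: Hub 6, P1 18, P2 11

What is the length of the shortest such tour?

Hub-P1-P2-P3-Hub: 24+7+11+6 = 48
Hub-P1-P3-P2-Hub: 24+18+11+17 = 70
Hub-P2-P1-P3-Hub: 17+7+18+6 = 48
The minimum is 48.
One optimal route: Hub → P1 → P2 → P3 → Hub (or its reverse).

48 blocks — the shortest possible round trip.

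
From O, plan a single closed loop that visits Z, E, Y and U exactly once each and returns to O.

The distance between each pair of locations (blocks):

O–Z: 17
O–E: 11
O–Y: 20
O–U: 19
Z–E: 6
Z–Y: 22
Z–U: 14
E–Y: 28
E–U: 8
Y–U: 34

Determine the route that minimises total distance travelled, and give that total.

There are 12 distinct closed tours to check (reversals are equivalent).
O-Z-E-Y-U-O: 17+6+28+34+19 = 104
O-Z-E-U-Y-O: 17+6+8+34+20 = 85
O-Z-Y-E-U-O: 17+22+28+8+19 = 94
O-Z-Y-U-E-O: 17+22+34+8+11 = 92
O-Z-U-E-Y-O: 17+14+8+28+20 = 87
O-Z-U-Y-E-O: 17+14+34+28+11 = 104
O-E-Z-Y-U-O: 11+6+22+34+19 = 92
O-E-Z-U-Y-O: 11+6+14+34+20 = 85
O-E-Y-Z-U-O: 11+28+22+14+19 = 94
O-E-U-Z-Y-O: 11+8+14+22+20 = 75
O-Y-Z-E-U-O: 20+22+6+8+19 = 75
O-Y-E-Z-U-O: 20+28+6+14+19 = 87
The minimum is 75.
One optimal route: O → E → U → Z → Y → O (or its reverse).

Shortest round trip = 75 blocks.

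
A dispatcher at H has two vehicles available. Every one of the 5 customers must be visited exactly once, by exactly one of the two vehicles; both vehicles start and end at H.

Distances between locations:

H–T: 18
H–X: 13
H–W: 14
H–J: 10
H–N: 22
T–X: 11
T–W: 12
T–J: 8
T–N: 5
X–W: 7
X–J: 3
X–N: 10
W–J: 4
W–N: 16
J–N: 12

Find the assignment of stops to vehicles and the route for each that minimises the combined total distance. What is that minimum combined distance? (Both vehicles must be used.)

74 — the smallest possible combined total.

Try each way of splitting the stops between the two vehicles (each non-empty) and, for each split, find the best tour for each vehicle:
  {T} + {X, W, J, N}: 36 + 53 = 89
  {X} + {T, W, J, N}: 26 + 53 = 79
  {T, X} + {W, J, N}: 42 + 52 = 94
  {W} + {T, X, J, N}: 28 + 46 = 74
  {T, W} + {X, J, N}: 44 + 45 = 89
  {X, W} + {T, J, N}: 34 + 45 = 79
  … (15 splits in total)
Best: vehicle 1 H → W → H = 28; vehicle 2 H → T → N → X → J → H = 46; combined 74.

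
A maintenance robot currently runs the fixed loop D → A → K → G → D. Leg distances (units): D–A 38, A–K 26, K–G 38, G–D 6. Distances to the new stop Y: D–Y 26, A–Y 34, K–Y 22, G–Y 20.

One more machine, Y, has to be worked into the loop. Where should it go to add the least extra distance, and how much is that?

Insertion cost between consecutive stops i–j is d(i,Y) + d(Y,j) − d(i,j):
  between D and A: 26 + 34 − 38 = 22
  between A and K: 34 + 22 − 26 = 30
  between K and G: 22 + 20 − 38 = 4
  between G and D: 20 + 26 − 6 = 40
Cheapest insertion is between K and G, adding 4.
New total = 108 + 4 = 112.

Adding 4 by placing Y on the K–G leg.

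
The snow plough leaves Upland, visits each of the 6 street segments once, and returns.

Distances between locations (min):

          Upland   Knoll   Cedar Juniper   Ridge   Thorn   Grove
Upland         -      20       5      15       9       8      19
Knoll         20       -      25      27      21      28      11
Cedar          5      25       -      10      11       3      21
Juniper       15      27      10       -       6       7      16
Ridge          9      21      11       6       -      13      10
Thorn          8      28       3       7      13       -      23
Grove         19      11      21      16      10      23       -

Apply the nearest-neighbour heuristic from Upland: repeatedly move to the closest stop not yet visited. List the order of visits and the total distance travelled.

From Upland: distances to unvisited — Cedar=5, Thorn=8, Ridge=9, Juniper=15, Grove=19, Knoll=20. Nearest is Cedar (5).
From Cedar: distances to unvisited — Thorn=3, Juniper=10, Ridge=11, Grove=21, Knoll=25. Nearest is Thorn (3).
From Thorn: distances to unvisited — Juniper=7, Ridge=13, Grove=23, Knoll=28. Nearest is Juniper (7).
From Juniper: distances to unvisited — Ridge=6, Grove=16, Knoll=27. Nearest is Ridge (6).
From Ridge: distances to unvisited — Grove=10, Knoll=21. Nearest is Grove (10).
From Grove: distances to unvisited — Knoll=11. Nearest is Knoll (11).
Return Knoll→Upland: 20.
Total = 5 + 3 + 7 + 6 + 10 + 11 + 20 = 62.

Nearest-neighbour total = 62 min; route Upland → Cedar → Thorn → Juniper → Ridge → Grove → Knoll → Upland.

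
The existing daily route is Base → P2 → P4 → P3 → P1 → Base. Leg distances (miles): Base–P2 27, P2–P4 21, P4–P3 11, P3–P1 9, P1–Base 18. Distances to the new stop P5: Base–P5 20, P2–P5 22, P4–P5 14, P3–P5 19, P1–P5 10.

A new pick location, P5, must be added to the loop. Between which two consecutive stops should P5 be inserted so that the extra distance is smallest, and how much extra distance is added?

+12 miles — insert P5 between P1 and Base.

Insertion cost between consecutive stops i–j is d(i,P5) + d(P5,j) − d(i,j):
  between Base and P2: 20 + 22 − 27 = 15
  between P2 and P4: 22 + 14 − 21 = 15
  between P4 and P3: 14 + 19 − 11 = 22
  between P3 and P1: 19 + 10 − 9 = 20
  between P1 and Base: 10 + 20 − 18 = 12
Cheapest insertion is between P1 and Base, adding 12.
New total = 86 + 12 = 98.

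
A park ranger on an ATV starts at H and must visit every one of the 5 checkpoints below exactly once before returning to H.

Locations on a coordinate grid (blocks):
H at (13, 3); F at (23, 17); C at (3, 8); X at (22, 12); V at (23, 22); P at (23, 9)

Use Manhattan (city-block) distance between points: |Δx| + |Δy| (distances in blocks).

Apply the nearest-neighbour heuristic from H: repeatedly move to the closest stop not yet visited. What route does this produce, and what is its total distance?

H → [C:15 / P:16 / X:18 / F:24 / V:29] → C (15)
C → [P:21 / X:23 / F:29 / V:34] → P (21)
P → [X:4 / F:8 / V:13] → X (4)
X → [F:6 / V:11] → F (6)
F → [V:5] → V (5)
Return V→H: 29.
Total = 15 + 21 + 4 + 6 + 5 + 29 = 80.

Total distance 80 blocks via the nearest-neighbour route H → C → P → X → F → V → H.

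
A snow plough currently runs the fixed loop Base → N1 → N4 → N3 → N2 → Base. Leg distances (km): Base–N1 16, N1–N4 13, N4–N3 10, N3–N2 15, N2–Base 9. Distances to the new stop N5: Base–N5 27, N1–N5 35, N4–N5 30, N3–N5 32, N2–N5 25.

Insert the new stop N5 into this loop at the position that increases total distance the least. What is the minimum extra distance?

+42 km — insert N5 between N3 and N2.

Insertion cost between consecutive stops i–j is d(i,N5) + d(N5,j) − d(i,j):
  between Base and N1: 27 + 35 − 16 = 46
  between N1 and N4: 35 + 30 − 13 = 52
  between N4 and N3: 30 + 32 − 10 = 52
  between N3 and N2: 32 + 25 − 15 = 42
  between N2 and Base: 25 + 27 − 9 = 43
Cheapest insertion is between N3 and N2, adding 42.
New total = 63 + 42 = 105.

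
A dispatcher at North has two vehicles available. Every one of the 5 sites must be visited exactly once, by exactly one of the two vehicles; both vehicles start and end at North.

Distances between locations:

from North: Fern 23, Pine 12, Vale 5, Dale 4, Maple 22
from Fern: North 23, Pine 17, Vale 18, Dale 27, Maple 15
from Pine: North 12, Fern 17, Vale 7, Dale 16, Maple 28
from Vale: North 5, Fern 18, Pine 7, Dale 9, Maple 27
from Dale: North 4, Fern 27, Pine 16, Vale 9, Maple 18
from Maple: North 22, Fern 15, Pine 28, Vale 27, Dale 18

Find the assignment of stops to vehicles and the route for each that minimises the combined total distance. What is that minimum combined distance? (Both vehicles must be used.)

There are 2^4 − 1 = 15 ways to divide the 5 stops into two non-empty groups. For each, the best each vehicle can do is its own shortest tour through its group:
  {Fern} + {Pine, Vale, Dale, Maple}: 46 + 62 = 108
  {Pine} + {Fern, Vale, Dale, Maple}: 24 + 60 = 84
  {Fern, Pine} + {Vale, Dale, Maple}: 52 + 54 = 106
  {Vale} + {Fern, Pine, Dale, Maple}: 10 + 66 = 76
  {Fern, Vale} + {Pine, Dale, Maple}: 46 + 62 = 108
  {Pine, Vale} + {Fern, Dale, Maple}: 24 + 60 = 84
  … (15 splits in total)
  {Dale} + {Fern, Pine, Vale, Maple}: 8 + 66 = 74  ← best
Best: vehicle 1 North → Dale → North = 8; vehicle 2 North → Vale → Pine → Fern → Maple → North = 66; combined 74.

Minimum combined distance: 74.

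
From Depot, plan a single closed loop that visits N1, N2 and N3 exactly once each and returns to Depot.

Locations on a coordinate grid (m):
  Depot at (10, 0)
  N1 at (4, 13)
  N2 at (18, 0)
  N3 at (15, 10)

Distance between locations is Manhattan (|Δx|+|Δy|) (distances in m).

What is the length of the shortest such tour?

With 3 stops there are 3!/2 = 3 distinct round trips (a route and its reverse cost the same).
Depot-N1-N2-N3-Depot: 19+27+13+15 = 74
Depot-N1-N3-N2-Depot: 19+14+13+8 = 54
Depot-N2-N1-N3-Depot: 8+27+14+15 = 64
The minimum is 54.
One optimal route: Depot → N1 → N3 → N2 → Depot (or its reverse).

54 m — the shortest possible round trip.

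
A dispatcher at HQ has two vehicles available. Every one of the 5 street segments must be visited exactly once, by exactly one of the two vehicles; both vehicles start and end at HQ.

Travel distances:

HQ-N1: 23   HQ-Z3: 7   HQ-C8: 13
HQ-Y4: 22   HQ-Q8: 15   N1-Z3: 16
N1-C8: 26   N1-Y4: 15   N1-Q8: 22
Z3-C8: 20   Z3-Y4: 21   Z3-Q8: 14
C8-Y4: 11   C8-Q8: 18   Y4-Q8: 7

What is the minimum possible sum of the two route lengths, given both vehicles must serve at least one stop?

Minimum combined distance: 86.

Try each way of splitting the stops between the two vehicles (each non-empty) and, for each split, find the best tour for each vehicle:
  {N1} + {Z3, C8, Y4, Q8}: 46 + 52 = 98
  {Z3} + {N1, C8, Y4, Q8}: 14 + 76 = 90
  {N1, Z3} + {C8, Y4, Q8}: 46 + 46 = 92
  {C8} + {N1, Z3, Y4, Q8}: 26 + 60 = 86
  {N1, C8} + {Z3, Y4, Q8}: 62 + 50 = 112
  {Z3, C8} + {N1, Y4, Q8}: 40 + 60 = 100
  … (15 splits in total)
Best: vehicle 1 HQ → C8 → HQ = 26; vehicle 2 HQ → Z3 → N1 → Y4 → Q8 → HQ = 60; combined 86.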